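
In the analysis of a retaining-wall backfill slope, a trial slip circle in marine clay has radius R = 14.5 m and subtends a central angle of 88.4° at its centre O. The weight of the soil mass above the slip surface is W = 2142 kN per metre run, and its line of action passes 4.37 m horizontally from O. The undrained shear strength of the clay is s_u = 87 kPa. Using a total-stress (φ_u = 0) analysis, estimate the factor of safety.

Taking moments about the centre O, the resisting moment is provided by the undrained shear strength acting along the arc:
Arc length L_a = R·θ = 14.5·(88.4°·π/180) = 14.5·1.5429 = 22.37 m
M_R = s_u·L_a·R = 87·22.37·14.5 = 28221.8 kN·m/m
M_D = W·d = 2142·4.37 = 9360.5 kN·m/m
FS = M_R / M_D = 28221.8 / 9360.5 = 3.015

FS = 3.01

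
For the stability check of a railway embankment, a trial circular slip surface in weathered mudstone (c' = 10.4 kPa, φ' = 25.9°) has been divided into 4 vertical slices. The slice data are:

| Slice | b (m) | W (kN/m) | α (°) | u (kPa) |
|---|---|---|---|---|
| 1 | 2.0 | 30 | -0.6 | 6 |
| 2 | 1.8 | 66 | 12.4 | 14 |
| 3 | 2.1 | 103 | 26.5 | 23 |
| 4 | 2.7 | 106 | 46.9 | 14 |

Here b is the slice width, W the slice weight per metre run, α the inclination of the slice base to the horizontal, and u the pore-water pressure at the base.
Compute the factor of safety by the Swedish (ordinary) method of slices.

Ordinary method of slices: FS = Σ[c'·Δl_i + (W_i cosα_i − u_i·Δl_i)·tanφ'] / Σ W_i sinα_i, with Δl_i = b_i / cosα_i.
Slice 1: Δl = 2.0/cos(-0.6°) = 2.000 m; N'_1 = 30·cos(-0.6°) − 6·2.000 = 18.0; c'Δl = 20.80; W sinα = -0.3
Slice 2: Δl = 1.8/cos12.4° = 1.843 m; N'_2 = 66·cos12.4° − 14·1.843 = 38.7; c'Δl = 19.17; W sinα = 14.2
Slice 3: Δl = 2.1/cos26.5° = 2.347 m; N'_3 = 103·cos26.5° − 23·2.347 = 38.2; c'Δl = 24.40; W sinα = 46.0
Slice 4: Δl = 2.7/cos46.9° = 3.952 m; N'_4 = 106·cos46.9° − 14·3.952 = 17.1; c'Δl = 41.10; W sinα = 77.4
Σc'Δl = 105.5 kN/m; ΣN' = 112.0 kN/m; ΣW sinα = 137.2 kN/m
Resisting = 105.5 + 112.0·tan25.9° = 105.5 + 54.4 = 159.8 kN/m
FS = 159.8 / 137.2 = 1.165

FS = 1.16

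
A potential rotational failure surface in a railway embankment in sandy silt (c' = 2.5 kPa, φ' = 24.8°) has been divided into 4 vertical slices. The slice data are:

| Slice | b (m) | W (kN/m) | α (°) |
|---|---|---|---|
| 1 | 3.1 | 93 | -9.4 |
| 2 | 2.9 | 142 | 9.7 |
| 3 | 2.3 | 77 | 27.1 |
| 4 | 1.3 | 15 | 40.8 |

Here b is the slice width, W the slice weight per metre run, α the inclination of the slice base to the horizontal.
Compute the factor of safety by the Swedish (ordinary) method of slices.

Ordinary method of slices: FS = Σ[c'·Δl_i + (W_i cosα_i)·tanφ'] / Σ W_i sinα_i, with Δl_i = b_i / cosα_i.
Slice 1: Δl = 3.1/cos(-9.4°) = 3.142 m; N'_1 = 93·cos(-9.4°) = 91.8; c'Δl = 7.86; W sinα = -15.2
Slice 2: Δl = 2.9/cos9.7° = 2.942 m; N'_2 = 142·cos9.7° = 140.0; c'Δl = 7.36; W sinα = 23.9
Slice 3: Δl = 2.3/cos27.1° = 2.584 m; N'_3 = 77·cos27.1° = 68.5; c'Δl = 6.46; W sinα = 35.1
Slice 4: Δl = 1.3/cos40.8° = 1.717 m; N'_4 = 15·cos40.8° = 11.4; c'Δl = 4.29; W sinα = 9.8
Σc'Δl = 26.0 kN/m; ΣN' = 311.6 kN/m; ΣW sinα = 53.6 kN/m
Resisting = 26.0 + 311.6·tan24.8° = 26.0 + 144.0 = 170.0 kN/m
FS = 170.0 / 53.6 = 3.170

FS = 3.17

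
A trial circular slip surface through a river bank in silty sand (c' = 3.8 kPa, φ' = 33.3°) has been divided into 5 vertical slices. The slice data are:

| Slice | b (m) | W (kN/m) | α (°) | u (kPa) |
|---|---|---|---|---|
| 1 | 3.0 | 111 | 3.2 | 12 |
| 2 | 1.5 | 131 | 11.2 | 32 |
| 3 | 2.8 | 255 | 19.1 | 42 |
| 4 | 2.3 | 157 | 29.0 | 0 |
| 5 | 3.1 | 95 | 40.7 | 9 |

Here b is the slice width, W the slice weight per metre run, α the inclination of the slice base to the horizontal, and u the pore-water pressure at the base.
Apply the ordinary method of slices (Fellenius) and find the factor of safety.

FS = 1.36

Ordinary method of slices: FS = Σ[c'·Δl_i + (W_i cosα_i − u_i·Δl_i)·tanφ'] / Σ W_i sinα_i, with Δl_i = b_i / cosα_i.
Slice 1: Δl = 3.0/cos3.2° = 3.005 m; N'_1 = 111·cos3.2° − 12·3.005 = 74.8; c'Δl = 11.42; W sinα = 6.2
Slice 2: Δl = 1.5/cos11.2° = 1.529 m; N'_2 = 131·cos11.2° − 32·1.529 = 79.6; c'Δl = 5.81; W sinα = 25.4
Slice 3: Δl = 2.8/cos19.1° = 2.963 m; N'_3 = 255·cos19.1° − 42·2.963 = 116.5; c'Δl = 11.26; W sinα = 83.4
Slice 4: Δl = 2.3/cos29.0° = 2.630 m; N'_4 = 157·cos29.0° − 0·2.630 = 137.3; c'Δl = 9.99; W sinα = 76.1
Slice 5: Δl = 3.1/cos40.7° = 4.089 m; N'_5 = 95·cos40.7° − 9·4.089 = 35.2; c'Δl = 15.54; W sinα = 61.9
Σc'Δl = 54.0 kN/m; ΣN' = 443.4 kN/m; ΣW sinα = 253.1 kN/m
Resisting = 54.0 + 443.4·tan33.3° = 54.0 + 291.3 = 345.3 kN/m
FS = 345.3 / 253.1 = 1.364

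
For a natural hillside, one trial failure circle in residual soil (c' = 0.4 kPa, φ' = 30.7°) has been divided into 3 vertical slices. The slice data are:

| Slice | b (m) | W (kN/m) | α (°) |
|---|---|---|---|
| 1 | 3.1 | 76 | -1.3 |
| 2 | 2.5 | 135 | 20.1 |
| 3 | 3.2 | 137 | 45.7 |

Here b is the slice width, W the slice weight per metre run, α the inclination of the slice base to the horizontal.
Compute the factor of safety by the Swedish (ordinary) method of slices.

Ordinary method of slices: FS = Σ[c'·Δl_i + (W_i cosα_i)·tanφ'] / Σ W_i sinα_i, with Δl_i = b_i / cosα_i.
Slice 1: Δl = 3.1/cos(-1.3°) = 3.101 m; N'_1 = 76·cos(-1.3°) = 76.0; c'Δl = 1.24; W sinα = -1.7
Slice 2: Δl = 2.5/cos20.1° = 2.662 m; N'_2 = 135·cos20.1° = 126.8; c'Δl = 1.06; W sinα = 46.4
Slice 3: Δl = 3.2/cos45.7° = 4.582 m; N'_3 = 137·cos45.7° = 95.7; c'Δl = 1.83; W sinα = 98.0
Σc'Δl = 4.1 kN/m; ΣN' = 298.4 kN/m; ΣW sinα = 142.7 kN/m
Resisting = 4.1 + 298.4·tan30.7° = 4.1 + 177.2 = 181.3 kN/m
FS = 181.3 / 142.7 = 1.271

FS = 1.27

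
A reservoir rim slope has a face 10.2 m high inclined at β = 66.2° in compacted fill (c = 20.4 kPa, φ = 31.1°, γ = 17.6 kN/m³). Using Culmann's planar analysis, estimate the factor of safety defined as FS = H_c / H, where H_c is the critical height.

H_c = (4c/γ) · sinβ cosφ / [1 − cos(β − φ)]
    = (4·20.4/17.6) · sin66.2°·cos31.1° / [1 − cos35.1°]
    = 4.636 · 0.7834 / 0.1819 = 19.97 m
FS = H_c / H = 19.97 / 10.2 = 1.958

FS = 1.96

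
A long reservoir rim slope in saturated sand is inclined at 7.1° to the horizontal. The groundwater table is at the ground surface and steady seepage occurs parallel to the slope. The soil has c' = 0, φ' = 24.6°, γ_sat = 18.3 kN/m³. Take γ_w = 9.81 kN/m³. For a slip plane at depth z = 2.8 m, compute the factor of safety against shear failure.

With seepage parallel to the slope and the water table at the surface, the effective normal stress on the slip plane uses the buoyant unit weight γ' = γ_sat − γ_w while the driving shear stress uses γ_sat:
FS = [c' + γ' z cos²β tanφ'] / [γ_sat z sinβ cosβ]
(For c' = 0 this reduces to FS = (γ'/γ_sat)·tanφ'/tanβ.)
γ' = 18.3 − 9.81 = 8.49 kN/m³
Numerator = 0.0 + 8.49·2.8·cos²7.1°·tan24.6° = 0.0 + 8.49·2.8·0.9847·0.4578 = 10.717 kPa
Denominator = 18.3·2.8·sin7.1°·cos7.1° = 18.3·2.8·0.1236·0.9923 = 6.285 kPa
FS = 10.717 / 6.285 = 1.705

FS = 1.71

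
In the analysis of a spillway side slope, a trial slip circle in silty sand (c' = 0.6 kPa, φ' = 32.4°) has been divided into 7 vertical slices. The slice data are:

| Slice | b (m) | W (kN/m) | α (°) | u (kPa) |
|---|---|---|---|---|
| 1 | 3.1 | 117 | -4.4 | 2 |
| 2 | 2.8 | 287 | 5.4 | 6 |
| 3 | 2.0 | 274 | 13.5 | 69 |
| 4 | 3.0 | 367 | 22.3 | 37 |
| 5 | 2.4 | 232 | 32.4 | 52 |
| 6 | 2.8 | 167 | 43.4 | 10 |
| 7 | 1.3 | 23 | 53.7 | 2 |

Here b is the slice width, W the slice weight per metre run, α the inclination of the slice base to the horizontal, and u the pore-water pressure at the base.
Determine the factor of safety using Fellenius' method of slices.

Ordinary method of slices: FS = Σ[c'·Δl_i + (W_i cosα_i − u_i·Δl_i)·tanφ'] / Σ W_i sinα_i, with Δl_i = b_i / cosα_i.
Slice 1: Δl = 3.1/cos(-4.4°) = 3.109 m; N'_1 = 117·cos(-4.4°) − 2·3.109 = 110.4; c'Δl = 1.87; W sinα = -9.0
Slice 2: Δl = 2.8/cos5.4° = 2.812 m; N'_2 = 287·cos5.4° − 6·2.812 = 268.9; c'Δl = 1.69; W sinα = 27.0
Slice 3: Δl = 2.0/cos13.5° = 2.057 m; N'_3 = 274·cos13.5° − 69·2.057 = 124.5; c'Δl = 1.23; W sinα = 64.0
Slice 4: Δl = 3.0/cos22.3° = 3.243 m; N'_4 = 367·cos22.3° − 37·3.243 = 219.6; c'Δl = 1.95; W sinα = 139.3
Slice 5: Δl = 2.4/cos32.4° = 2.842 m; N'_5 = 232·cos32.4° − 52·2.842 = 48.1; c'Δl = 1.71; W sinα = 124.3
Slice 6: Δl = 2.8/cos43.4° = 3.854 m; N'_6 = 167·cos43.4° − 10·3.854 = 82.8; c'Δl = 2.31; W sinα = 114.7
Slice 7: Δl = 1.3/cos53.7° = 2.196 m; N'_7 = 23·cos53.7° − 2·2.196 = 9.2; c'Δl = 1.32; W sinα = 18.5
Σc'Δl = 12.1 kN/m; ΣN' = 863.5 kN/m; ΣW sinα = 478.8 kN/m
Resisting = 12.1 + 863.5·tan32.4° = 12.1 + 548.0 = 560.0 kN/m
FS = 560.0 / 478.8 = 1.170

FS = 1.17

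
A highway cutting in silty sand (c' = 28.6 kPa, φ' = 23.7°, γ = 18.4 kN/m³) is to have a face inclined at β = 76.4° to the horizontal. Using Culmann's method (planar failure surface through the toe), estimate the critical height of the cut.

Culmann's analysis gives the critical failure plane at α_cr = (β + φ')/2 = (76.4 + 23.7)/2 = 50.1°, and the critical height
H_c = (4c'/γ) · sinβ cosφ' / [1 − cos(β − φ')]
    = (4·28.6/18.4) · sin76.4°·cos23.7° / [1 − cos(52.7°)]
    = 6.217 · 0.9720·0.9157 / [1 − 0.6060]
    = 6.217 · 0.8900 / 0.3940
    = 14.04 m

H_c = 14.04 m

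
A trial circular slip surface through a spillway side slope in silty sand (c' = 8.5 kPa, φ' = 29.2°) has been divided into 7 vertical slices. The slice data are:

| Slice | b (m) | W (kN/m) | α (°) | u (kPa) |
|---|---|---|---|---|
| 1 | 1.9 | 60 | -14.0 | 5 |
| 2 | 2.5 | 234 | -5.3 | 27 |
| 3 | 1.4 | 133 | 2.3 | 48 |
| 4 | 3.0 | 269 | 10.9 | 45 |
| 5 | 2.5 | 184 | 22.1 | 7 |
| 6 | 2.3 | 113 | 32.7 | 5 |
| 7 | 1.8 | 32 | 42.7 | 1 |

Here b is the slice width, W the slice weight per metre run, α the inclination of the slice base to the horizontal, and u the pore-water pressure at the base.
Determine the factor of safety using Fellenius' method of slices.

FS = 2.97

Ordinary method of slices: FS = Σ[c'·Δl_i + (W_i cosα_i − u_i·Δl_i)·tanφ'] / Σ W_i sinα_i, with Δl_i = b_i / cosα_i.
Slice 1: Δl = 1.9/cos(-14.0°) = 1.958 m; N'_1 = 60·cos(-14.0°) − 5·1.958 = 48.4; c'Δl = 16.64; W sinα = -14.5
Slice 2: Δl = 2.5/cos(-5.3°) = 2.511 m; N'_2 = 234·cos(-5.3°) − 27·2.511 = 165.2; c'Δl = 21.34; W sinα = -21.6
Slice 3: Δl = 1.4/cos2.3° = 1.401 m; N'_3 = 133·cos2.3° − 48·1.401 = 65.6; c'Δl = 11.91; W sinα = 5.3
Slice 4: Δl = 3.0/cos10.9° = 3.055 m; N'_4 = 269·cos10.9° − 45·3.055 = 126.7; c'Δl = 25.97; W sinα = 50.9
Slice 5: Δl = 2.5/cos22.1° = 2.698 m; N'_5 = 184·cos22.1° − 7·2.698 = 151.6; c'Δl = 22.94; W sinα = 69.2
Slice 6: Δl = 2.3/cos32.7° = 2.733 m; N'_6 = 113·cos32.7° − 5·2.733 = 81.4; c'Δl = 23.23; W sinα = 61.0
Slice 7: Δl = 1.8/cos42.7° = 2.449 m; N'_7 = 32·cos42.7° − 1·2.449 = 21.1; c'Δl = 20.82; W sinα = 21.7
Σc'Δl = 142.8 kN/m; ΣN' = 660.0 kN/m; ΣW sinα = 172.0 kN/m
Resisting = 142.8 + 660.0·tan29.2° = 142.8 + 368.9 = 511.7 kN/m
FS = 511.7 / 172.0 = 2.974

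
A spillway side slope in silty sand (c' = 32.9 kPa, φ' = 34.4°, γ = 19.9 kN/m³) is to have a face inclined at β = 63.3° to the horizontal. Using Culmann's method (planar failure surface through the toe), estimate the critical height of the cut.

Culmann's analysis gives the critical failure plane at α_cr = (β + φ')/2 = (63.3 + 34.4)/2 = 48.8°, and the critical height
H_c = (4c'/γ) · sinβ cosφ' / [1 − cos(β − φ')]
    = (4·32.9/19.9) · sin63.3°·cos34.4° / [1 − cos(28.9°)]
    = 6.613 · 0.8934·0.8251 / [1 − 0.8755]
    = 6.613 · 0.7371 / 0.1245
    = 39.14 m

H_c = 39.14 m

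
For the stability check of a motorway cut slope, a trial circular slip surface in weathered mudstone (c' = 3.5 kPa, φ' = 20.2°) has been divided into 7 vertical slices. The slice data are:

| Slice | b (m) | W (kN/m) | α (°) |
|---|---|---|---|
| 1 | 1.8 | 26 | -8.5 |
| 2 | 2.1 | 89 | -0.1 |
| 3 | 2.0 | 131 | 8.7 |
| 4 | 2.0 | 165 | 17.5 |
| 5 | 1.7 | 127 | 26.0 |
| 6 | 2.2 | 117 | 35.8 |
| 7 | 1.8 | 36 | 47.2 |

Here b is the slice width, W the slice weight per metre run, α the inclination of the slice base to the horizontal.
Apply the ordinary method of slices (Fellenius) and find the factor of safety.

Ordinary method of slices: FS = Σ[c'·Δl_i + (W_i cosα_i)·tanφ'] / Σ W_i sinα_i, with Δl_i = b_i / cosα_i.
Slice 1: Δl = 1.8/cos(-8.5°) = 1.820 m; N'_1 = 26·cos(-8.5°) = 25.7; c'Δl = 6.37; W sinα = -3.8
Slice 2: Δl = 2.1/cos(-0.1°) = 2.100 m; N'_2 = 89·cos(-0.1°) = 89.0; c'Δl = 7.35; W sinα = -0.2
Slice 3: Δl = 2.0/cos8.7° = 2.023 m; N'_3 = 131·cos8.7° = 129.5; c'Δl = 7.08; W sinα = 19.8
Slice 4: Δl = 2.0/cos17.5° = 2.097 m; N'_4 = 165·cos17.5° = 157.4; c'Δl = 7.34; W sinα = 49.6
Slice 5: Δl = 1.7/cos26.0° = 1.891 m; N'_5 = 127·cos26.0° = 114.1; c'Δl = 6.62; W sinα = 55.7
Slice 6: Δl = 2.2/cos35.8° = 2.712 m; N'_6 = 117·cos35.8° = 94.9; c'Δl = 9.49; W sinα = 68.4
Slice 7: Δl = 1.8/cos47.2° = 2.649 m; N'_7 = 36·cos47.2° = 24.5; c'Δl = 9.27; W sinα = 26.4
Σc'Δl = 53.5 kN/m; ΣN' = 635.1 kN/m; ΣW sinα = 216.0 kN/m
Resisting = 53.5 + 635.1·tan20.2° = 53.5 + 233.7 = 287.2 kN/m
FS = 287.2 / 216.0 = 1.330

FS = 1.33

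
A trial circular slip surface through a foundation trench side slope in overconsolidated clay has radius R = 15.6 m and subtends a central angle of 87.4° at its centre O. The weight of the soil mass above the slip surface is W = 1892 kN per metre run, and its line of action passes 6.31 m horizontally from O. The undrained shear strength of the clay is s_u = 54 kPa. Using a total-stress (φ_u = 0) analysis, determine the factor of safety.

FS = 1.68

Taking moments about the centre O, the resisting moment is provided by the undrained shear strength acting along the arc:
Arc length L_a = R·θ = 15.6·(87.4°·π/180) = 15.6·1.5254 = 23.80 m
M_R = s_u·L_a·R = 54·23.80·15.6 = 20046.2 kN·m/m
M_D = W·d = 1892·6.31 = 11938.5 kN·m/m
FS = M_R / M_D = 20046.2 / 11938.5 = 1.679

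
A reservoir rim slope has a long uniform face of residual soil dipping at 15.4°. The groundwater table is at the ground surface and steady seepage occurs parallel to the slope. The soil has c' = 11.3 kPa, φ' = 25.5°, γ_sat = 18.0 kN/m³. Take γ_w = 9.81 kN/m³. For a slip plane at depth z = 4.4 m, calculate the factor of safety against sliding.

With seepage parallel to the slope and the water table at the surface, the effective normal stress on the slip plane uses the buoyant unit weight γ' = γ_sat − γ_w while the driving shear stress uses γ_sat:
FS = [c' + γ' z cos²β tanφ'] / [γ_sat z sinβ cosβ]
γ' = 18.0 − 9.81 = 8.19 kN/m³
Numerator = 11.3 + 8.19·4.4·cos²15.4°·tan25.5° = 11.3 + 8.19·4.4·0.9295·0.4770 = 27.276 kPa
Denominator = 18.0·4.4·sin15.4°·cos15.4° = 18.0·4.4·0.2656·0.9641 = 20.277 kPa
FS = 27.276 / 20.277 = 1.345

FS = 1.35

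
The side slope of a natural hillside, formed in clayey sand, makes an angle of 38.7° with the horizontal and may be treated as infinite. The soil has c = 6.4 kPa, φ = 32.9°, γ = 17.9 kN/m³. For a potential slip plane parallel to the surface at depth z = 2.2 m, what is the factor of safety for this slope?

FS = 1.14

For an infinite slope with a slip plane parallel to the surface (no pore pressure): FS = [c + γz cos²β tanφ] / [γz sinβ cosβ].
γz = 17.9·2.2 = 39.38 kN/m²
Numerator = 6.4 + 39.38·cos²38.7°·tan32.9° = 6.4 + 39.38·0.6091·0.6469 = 21.917 kPa
Denominator = 39.38·sin38.7°·cos38.7° = 39.38·0.6252·0.7804 = 19.216 kPa
FS = 21.917 / 19.216 = 1.141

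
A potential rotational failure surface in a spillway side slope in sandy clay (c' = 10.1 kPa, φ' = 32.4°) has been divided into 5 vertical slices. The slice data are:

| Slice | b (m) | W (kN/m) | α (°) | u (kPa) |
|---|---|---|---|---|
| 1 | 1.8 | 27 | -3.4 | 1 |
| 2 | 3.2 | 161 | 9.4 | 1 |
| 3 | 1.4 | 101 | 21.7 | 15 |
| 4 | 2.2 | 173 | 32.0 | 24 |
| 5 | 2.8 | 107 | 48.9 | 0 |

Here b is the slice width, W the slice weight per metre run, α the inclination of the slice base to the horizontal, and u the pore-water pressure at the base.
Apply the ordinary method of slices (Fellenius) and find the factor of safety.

Ordinary method of slices: FS = Σ[c'·Δl_i + (W_i cosα_i − u_i·Δl_i)·tanφ'] / Σ W_i sinα_i, with Δl_i = b_i / cosα_i.
Slice 1: Δl = 1.8/cos(-3.4°) = 1.803 m; N'_1 = 27·cos(-3.4°) − 1·1.803 = 25.1; c'Δl = 18.21; W sinα = -1.6
Slice 2: Δl = 3.2/cos9.4° = 3.244 m; N'_2 = 161·cos9.4° − 1·3.244 = 155.6; c'Δl = 32.76; W sinα = 26.3
Slice 3: Δl = 1.4/cos21.7° = 1.507 m; N'_3 = 101·cos21.7° − 15·1.507 = 71.2; c'Δl = 15.22; W sinα = 37.3
Slice 4: Δl = 2.2/cos32.0° = 2.594 m; N'_4 = 173·cos32.0° − 24·2.594 = 84.5; c'Δl = 26.20; W sinα = 91.7
Slice 5: Δl = 2.8/cos48.9° = 4.259 m; N'_5 = 107·cos48.9° − 0·4.259 = 70.3; c'Δl = 43.02; W sinα = 80.6
Σc'Δl = 135.4 kN/m; ΣN' = 406.8 kN/m; ΣW sinα = 234.3 kN/m
Resisting = 135.4 + 406.8·tan32.4° = 135.4 + 258.1 = 393.6 kN/m
FS = 393.6 / 234.3 = 1.679

FS = 1.68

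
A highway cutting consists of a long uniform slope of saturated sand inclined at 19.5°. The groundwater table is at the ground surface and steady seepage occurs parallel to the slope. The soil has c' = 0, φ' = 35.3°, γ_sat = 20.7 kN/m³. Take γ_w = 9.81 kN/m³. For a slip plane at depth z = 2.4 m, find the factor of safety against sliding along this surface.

FS = 1.05

With seepage parallel to the slope and the water table at the surface, the effective normal stress on the slip plane uses the buoyant unit weight γ' = γ_sat − γ_w while the driving shear stress uses γ_sat:
FS = [c' + γ' z cos²β tanφ'] / [γ_sat z sinβ cosβ]
(For c' = 0 this reduces to FS = (γ'/γ_sat)·tanφ'/tanβ.)
γ' = 20.7 − 9.81 = 10.89 kN/m³
Numerator = 0.0 + 10.89·2.4·cos²19.5°·tan35.3° = 0.0 + 10.89·2.4·0.8886·0.7080 = 16.443 kPa
Denominator = 20.7·2.4·sin19.5°·cos19.5° = 20.7·2.4·0.3338·0.9426 = 15.632 kPa
FS = 16.443 / 15.632 = 1.052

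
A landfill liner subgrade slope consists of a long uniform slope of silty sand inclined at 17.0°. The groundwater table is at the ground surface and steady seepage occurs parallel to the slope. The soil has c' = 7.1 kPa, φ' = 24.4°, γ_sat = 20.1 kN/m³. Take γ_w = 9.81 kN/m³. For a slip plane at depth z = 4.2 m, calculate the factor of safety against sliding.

FS = 1.06

With seepage parallel to the slope and the water table at the surface, the effective normal stress on the slip plane uses the buoyant unit weight γ' = γ_sat − γ_w while the driving shear stress uses γ_sat:
FS = [c' + γ' z cos²β tanφ'] / [γ_sat z sinβ cosβ]
γ' = 20.1 − 9.81 = 10.29 kN/m³
Numerator = 7.1 + 10.29·4.2·cos²17.0°·tan24.4° = 7.1 + 10.29·4.2·0.9145·0.4536 = 25.029 kPa
Denominator = 20.1·4.2·sin17.0°·cos17.0° = 20.1·4.2·0.2924·0.9563 = 23.604 kPa
FS = 25.029 / 23.604 = 1.060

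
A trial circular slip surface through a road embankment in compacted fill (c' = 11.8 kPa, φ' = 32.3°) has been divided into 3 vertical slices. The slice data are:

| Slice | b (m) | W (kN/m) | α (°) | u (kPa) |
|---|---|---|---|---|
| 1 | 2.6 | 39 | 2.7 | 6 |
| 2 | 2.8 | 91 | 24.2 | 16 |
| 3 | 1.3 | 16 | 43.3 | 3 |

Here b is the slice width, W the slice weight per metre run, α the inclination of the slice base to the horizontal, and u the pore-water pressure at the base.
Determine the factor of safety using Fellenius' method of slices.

FS = 2.56

Ordinary method of slices: FS = Σ[c'·Δl_i + (W_i cosα_i − u_i·Δl_i)·tanφ'] / Σ W_i sinα_i, with Δl_i = b_i / cosα_i.
Slice 1: Δl = 2.6/cos2.7° = 2.603 m; N'_1 = 39·cos2.7° − 6·2.603 = 23.3; c'Δl = 30.71; W sinα = 1.8
Slice 2: Δl = 2.8/cos24.2° = 3.070 m; N'_2 = 91·cos24.2° − 16·3.070 = 33.9; c'Δl = 36.22; W sinα = 37.3
Slice 3: Δl = 1.3/cos43.3° = 1.786 m; N'_3 = 16·cos43.3° − 3·1.786 = 6.3; c'Δl = 21.08; W sinα = 11.0
Σc'Δl = 88.0 kN/m; ΣN' = 63.5 kN/m; ΣW sinα = 50.1 kN/m
Resisting = 88.0 + 63.5·tan32.3° = 88.0 + 40.2 = 128.2 kN/m
FS = 128.2 / 50.1 = 2.558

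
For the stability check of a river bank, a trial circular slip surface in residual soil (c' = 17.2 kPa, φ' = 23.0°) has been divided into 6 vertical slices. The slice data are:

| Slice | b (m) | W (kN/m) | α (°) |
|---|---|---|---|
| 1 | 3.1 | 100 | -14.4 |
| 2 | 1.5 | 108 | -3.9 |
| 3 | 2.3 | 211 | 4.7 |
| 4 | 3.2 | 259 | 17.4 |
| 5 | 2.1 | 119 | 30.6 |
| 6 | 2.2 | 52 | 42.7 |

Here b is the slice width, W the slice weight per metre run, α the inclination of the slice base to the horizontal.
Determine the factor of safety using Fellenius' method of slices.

FS = 3.87

Ordinary method of slices: FS = Σ[c'·Δl_i + (W_i cosα_i)·tanφ'] / Σ W_i sinα_i, with Δl_i = b_i / cosα_i.
Slice 1: Δl = 3.1/cos(-14.4°) = 3.201 m; N'_1 = 100·cos(-14.4°) = 96.9; c'Δl = 55.05; W sinα = -24.9
Slice 2: Δl = 1.5/cos(-3.9°) = 1.503 m; N'_2 = 108·cos(-3.9°) = 107.7; c'Δl = 25.86; W sinα = -7.3
Slice 3: Δl = 2.3/cos4.7° = 2.308 m; N'_3 = 211·cos4.7° = 210.3; c'Δl = 39.69; W sinα = 17.3
Slice 4: Δl = 3.2/cos17.4° = 3.353 m; N'_4 = 259·cos17.4° = 247.1; c'Δl = 57.68; W sinα = 77.5
Slice 5: Δl = 2.1/cos30.6° = 2.440 m; N'_5 = 119·cos30.6° = 102.4; c'Δl = 41.96; W sinα = 60.6
Slice 6: Δl = 2.2/cos42.7° = 2.994 m; N'_6 = 52·cos42.7° = 38.2; c'Δl = 51.49; W sinα = 35.3
Σc'Δl = 271.7 kN/m; ΣN' = 802.7 kN/m; ΣW sinα = 158.4 kN/m
Resisting = 271.7 + 802.7·tan23.0° = 271.7 + 340.7 = 612.5 kN/m
FS = 612.5 / 158.4 = 3.867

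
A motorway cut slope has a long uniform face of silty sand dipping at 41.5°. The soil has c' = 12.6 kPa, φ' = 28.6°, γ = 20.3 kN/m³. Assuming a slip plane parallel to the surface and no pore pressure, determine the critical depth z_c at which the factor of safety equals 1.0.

Setting FS = 1.00 in FS = [c' + γz cos²β tanφ'] / [γz sinβ cosβ] and solving for z:
z = c' / [γ cosβ (FS·sinβ − cosβ·tanφ')]
  = 12.6 / [20.3·cos41.5°·(1.00·sin41.5° − cos41.5°·tan28.6°)]
  = 12.6 / [20.3·0.7490·(1.00·0.6626 − 0.7490·0.5452)]
  = 12.6 / 3.8660 = 3.259 m

z_c = 3.26 m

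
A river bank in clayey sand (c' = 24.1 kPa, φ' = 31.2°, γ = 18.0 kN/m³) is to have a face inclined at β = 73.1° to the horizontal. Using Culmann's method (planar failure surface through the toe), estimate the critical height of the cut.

Culmann's analysis gives the critical failure plane at α_cr = (β + φ')/2 = (73.1 + 31.2)/2 = 52.1°, and the critical height
H_c = (4c'/γ) · sinβ cosφ' / [1 − cos(β − φ')]
    = (4·24.1/18.0) · sin73.1°·cos31.2° / [1 − cos(41.9°)]
    = 5.356 · 0.9568·0.8554 / [1 − 0.7443]
    = 5.356 · 0.8184 / 0.2557
    = 17.14 m

H_c = 17.14 m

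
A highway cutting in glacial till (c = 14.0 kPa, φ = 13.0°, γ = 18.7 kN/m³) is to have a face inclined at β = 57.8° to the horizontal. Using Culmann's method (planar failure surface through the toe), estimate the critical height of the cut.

H_c = 8.50 m

Culmann's analysis gives the critical failure plane at α_cr = (β + φ)/2 = (57.8 + 13.0)/2 = 35.4°, and the critical height
H_c = (4c/γ) · sinβ cosφ / [1 − cos(β − φ)]
    = (4·14.0/18.7) · sin57.8°·cos13.0° / [1 − cos(44.8°)]
    = 2.995 · 0.8462·0.9744 / [1 − 0.7096]
    = 2.995 · 0.8245 / 0.2904
    = 8.50 m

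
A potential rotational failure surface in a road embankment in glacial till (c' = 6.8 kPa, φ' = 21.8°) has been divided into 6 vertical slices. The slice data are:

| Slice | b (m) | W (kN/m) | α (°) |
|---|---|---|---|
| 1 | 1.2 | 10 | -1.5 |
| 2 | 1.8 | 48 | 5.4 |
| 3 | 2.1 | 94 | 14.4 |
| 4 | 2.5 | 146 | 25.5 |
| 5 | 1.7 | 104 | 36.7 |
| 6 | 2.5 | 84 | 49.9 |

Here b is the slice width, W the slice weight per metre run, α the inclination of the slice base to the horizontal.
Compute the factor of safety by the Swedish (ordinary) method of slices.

Ordinary method of slices: FS = Σ[c'·Δl_i + (W_i cosα_i)·tanφ'] / Σ W_i sinα_i, with Δl_i = b_i / cosα_i.
Slice 1: Δl = 1.2/cos(-1.5°) = 1.200 m; N'_1 = 10·cos(-1.5°) = 10.0; c'Δl = 8.16; W sinα = -0.3
Slice 2: Δl = 1.8/cos5.4° = 1.808 m; N'_2 = 48·cos5.4° = 47.8; c'Δl = 12.29; W sinα = 4.5
Slice 3: Δl = 2.1/cos14.4° = 2.168 m; N'_3 = 94·cos14.4° = 91.0; c'Δl = 14.74; W sinα = 23.4
Slice 4: Δl = 2.5/cos25.5° = 2.770 m; N'_4 = 146·cos25.5° = 131.8; c'Δl = 18.83; W sinα = 62.9
Slice 5: Δl = 1.7/cos36.7° = 2.120 m; N'_5 = 104·cos36.7° = 83.4; c'Δl = 14.42; W sinα = 62.2
Slice 6: Δl = 2.5/cos49.9° = 3.881 m; N'_6 = 84·cos49.9° = 54.1; c'Δl = 26.39; W sinα = 64.3
Σc'Δl = 94.8 kN/m; ΣN' = 418.1 kN/m; ΣW sinα = 216.9 kN/m
Resisting = 94.8 + 418.1·tan21.8° = 94.8 + 167.2 = 262.1 kN/m
FS = 262.1 / 216.9 = 1.208

FS = 1.21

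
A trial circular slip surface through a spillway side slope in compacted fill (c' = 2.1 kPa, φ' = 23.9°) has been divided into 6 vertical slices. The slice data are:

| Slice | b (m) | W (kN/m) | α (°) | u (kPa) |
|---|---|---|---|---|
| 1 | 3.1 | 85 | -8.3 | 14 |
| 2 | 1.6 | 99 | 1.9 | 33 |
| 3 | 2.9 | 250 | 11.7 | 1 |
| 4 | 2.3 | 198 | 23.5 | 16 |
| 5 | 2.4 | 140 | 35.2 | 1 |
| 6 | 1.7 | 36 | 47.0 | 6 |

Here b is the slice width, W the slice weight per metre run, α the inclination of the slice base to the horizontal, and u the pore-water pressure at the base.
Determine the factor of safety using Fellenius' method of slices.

Ordinary method of slices: FS = Σ[c'·Δl_i + (W_i cosα_i − u_i·Δl_i)·tanφ'] / Σ W_i sinα_i, with Δl_i = b_i / cosα_i.
Slice 1: Δl = 3.1/cos(-8.3°) = 3.133 m; N'_1 = 85·cos(-8.3°) − 14·3.133 = 40.3; c'Δl = 6.58; W sinα = -12.3
Slice 2: Δl = 1.6/cos1.9° = 1.601 m; N'_2 = 99·cos1.9° − 33·1.601 = 46.1; c'Δl = 3.36; W sinα = 3.3
Slice 3: Δl = 2.9/cos11.7° = 2.962 m; N'_3 = 250·cos11.7° − 1·2.962 = 241.8; c'Δl = 6.22; W sinα = 50.7
Slice 4: Δl = 2.3/cos23.5° = 2.508 m; N'_4 = 198·cos23.5° − 16·2.508 = 141.4; c'Δl = 5.27; W sinα = 79.0
Slice 5: Δl = 2.4/cos35.2° = 2.937 m; N'_5 = 140·cos35.2° − 1·2.937 = 111.5; c'Δl = 6.17; W sinα = 80.7
Slice 6: Δl = 1.7/cos47.0° = 2.493 m; N'_6 = 36·cos47.0° − 6·2.493 = 9.6; c'Δl = 5.23; W sinα = 26.3
Σc'Δl = 32.8 kN/m; ΣN' = 590.7 kN/m; ΣW sinα = 227.7 kN/m
Resisting = 32.8 + 590.7·tan23.9° = 32.8 + 261.8 = 294.6 kN/m
FS = 294.6 / 227.7 = 1.294

FS = 1.29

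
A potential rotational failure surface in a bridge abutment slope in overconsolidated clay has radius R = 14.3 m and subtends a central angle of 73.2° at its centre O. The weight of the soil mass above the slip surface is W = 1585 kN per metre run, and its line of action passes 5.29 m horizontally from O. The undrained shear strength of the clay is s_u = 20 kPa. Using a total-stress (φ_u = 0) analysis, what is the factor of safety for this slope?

Taking moments about the centre O, the resisting moment is provided by the undrained shear strength acting along the arc:
Arc length L_a = R·θ = 14.3·(73.2°·π/180) = 14.3·1.2776 = 18.27 m
M_R = s_u·L_a·R = 20·18.27·14.3 = 5225.1 kN·m/m
M_D = W·d = 1585·5.29 = 8384.6 kN·m/m
FS = M_R / M_D = 5225.1 / 8384.6 = 0.623

FS = 0.62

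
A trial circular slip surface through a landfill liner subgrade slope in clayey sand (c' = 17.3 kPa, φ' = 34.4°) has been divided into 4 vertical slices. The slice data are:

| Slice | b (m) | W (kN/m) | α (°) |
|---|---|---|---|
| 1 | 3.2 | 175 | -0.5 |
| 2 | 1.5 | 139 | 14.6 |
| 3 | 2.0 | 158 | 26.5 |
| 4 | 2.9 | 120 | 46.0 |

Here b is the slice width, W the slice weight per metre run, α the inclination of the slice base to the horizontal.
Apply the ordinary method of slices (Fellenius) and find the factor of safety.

Ordinary method of slices: FS = Σ[c'·Δl_i + (W_i cosα_i)·tanφ'] / Σ W_i sinα_i, with Δl_i = b_i / cosα_i.
Slice 1: Δl = 3.2/cos(-0.5°) = 3.200 m; N'_1 = 175·cos(-0.5°) = 175.0; c'Δl = 55.36; W sinα = -1.5
Slice 2: Δl = 1.5/cos14.6° = 1.550 m; N'_2 = 139·cos14.6° = 134.5; c'Δl = 26.82; W sinα = 35.0
Slice 3: Δl = 2.0/cos26.5° = 2.235 m; N'_3 = 158·cos26.5° = 141.4; c'Δl = 38.66; W sinα = 70.5
Slice 4: Δl = 2.9/cos46.0° = 4.175 m; N'_4 = 120·cos46.0° = 83.4; c'Δl = 72.22; W sinα = 86.3
Σc'Δl = 193.1 kN/m; ΣN' = 534.3 kN/m; ΣW sinα = 190.3 kN/m
Resisting = 193.1 + 534.3·tan34.4° = 193.1 + 365.8 = 558.9 kN/m
FS = 558.9 / 190.3 = 2.936

FS = 2.94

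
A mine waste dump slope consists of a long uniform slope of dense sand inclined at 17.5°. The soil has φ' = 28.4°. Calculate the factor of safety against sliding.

For a dry cohesionless infinite slope the factor of safety is FS = tanφ' / tanβ.
FS = tan28.4° / tan17.5° = 0.5407 / 0.3153 = 1.715

FS = 1.71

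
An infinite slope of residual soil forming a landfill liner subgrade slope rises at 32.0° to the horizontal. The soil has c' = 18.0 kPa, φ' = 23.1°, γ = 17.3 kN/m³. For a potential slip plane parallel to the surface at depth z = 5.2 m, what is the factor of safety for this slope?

For an infinite slope with a slip plane parallel to the surface (no pore pressure): FS = [c' + γz cos²β tanφ'] / [γz sinβ cosβ].
γz = 17.3·5.2 = 89.96 kN/m²
Numerator = 18.0 + 89.96·cos²32.0°·tan23.1° = 18.0 + 89.96·0.7192·0.4265 = 45.596 kPa
Denominator = 89.96·sin32.0°·cos32.0° = 89.96·0.5299·0.8480 = 40.428 kPa
FS = 45.596 / 40.428 = 1.128

FS = 1.13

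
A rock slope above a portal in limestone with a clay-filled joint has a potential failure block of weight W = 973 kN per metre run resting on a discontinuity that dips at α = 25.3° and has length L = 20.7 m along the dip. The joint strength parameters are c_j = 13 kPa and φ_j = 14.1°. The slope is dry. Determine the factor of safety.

Resolving the block weight along and normal to the plane and applying the Mohr–Coulomb strength on the joint:
N' = W cosα = 973·cos25.3° = 879.7 kN/m
Driving force T = W sinα = 973·sin25.3° = 415.8 kN/m
Resisting force R = c_j·L + N'·tanφ_j = 13·20.7 + 879.7·tan14.1° = 269.1 + 221.0 = 490.1 kN/m
FS = R / T = 490.1 / 415.8 = 1.179

FS = 1.18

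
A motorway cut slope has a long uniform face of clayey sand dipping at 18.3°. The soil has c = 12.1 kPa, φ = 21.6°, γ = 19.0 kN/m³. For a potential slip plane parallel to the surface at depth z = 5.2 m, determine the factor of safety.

FS = 1.61

For an infinite slope with a slip plane parallel to the surface (no pore pressure): FS = [c + γz cos²β tanφ] / [γz sinβ cosβ].
γz = 19.0·5.2 = 98.80 kN/m²
Numerator = 12.1 + 98.80·cos²18.3°·tan21.6° = 12.1 + 98.80·0.9014·0.3959 = 47.361 kPa
Denominator = 98.80·sin18.3°·cos18.3° = 98.80·0.3140·0.9494 = 29.454 kPa
FS = 47.361 / 29.454 = 1.608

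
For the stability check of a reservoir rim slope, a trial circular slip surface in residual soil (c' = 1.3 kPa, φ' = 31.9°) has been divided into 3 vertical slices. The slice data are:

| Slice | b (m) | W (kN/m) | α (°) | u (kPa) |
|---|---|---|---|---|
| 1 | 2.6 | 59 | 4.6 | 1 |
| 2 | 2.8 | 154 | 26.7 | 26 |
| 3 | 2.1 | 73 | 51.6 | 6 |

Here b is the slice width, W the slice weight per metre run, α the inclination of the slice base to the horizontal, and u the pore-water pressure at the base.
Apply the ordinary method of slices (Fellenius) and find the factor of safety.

Ordinary method of slices: FS = Σ[c'·Δl_i + (W_i cosα_i − u_i·Δl_i)·tanφ'] / Σ W_i sinα_i, with Δl_i = b_i / cosα_i.
Slice 1: Δl = 2.6/cos4.6° = 2.608 m; N'_1 = 59·cos4.6° − 1·2.608 = 56.2; c'Δl = 3.39; W sinα = 4.7
Slice 2: Δl = 2.8/cos26.7° = 3.134 m; N'_2 = 154·cos26.7° − 26·3.134 = 56.1; c'Δl = 4.07; W sinα = 69.2
Slice 3: Δl = 2.1/cos51.6° = 3.381 m; N'_3 = 73·cos51.6° − 6·3.381 = 25.1; c'Δl = 4.40; W sinα = 57.2
Σc'Δl = 11.9 kN/m; ΣN' = 137.4 kN/m; ΣW sinα = 131.1 kN/m
Resisting = 11.9 + 137.4·tan31.9° = 11.9 + 85.5 = 97.4 kN/m
FS = 97.4 / 131.1 = 0.742

FS = 0.74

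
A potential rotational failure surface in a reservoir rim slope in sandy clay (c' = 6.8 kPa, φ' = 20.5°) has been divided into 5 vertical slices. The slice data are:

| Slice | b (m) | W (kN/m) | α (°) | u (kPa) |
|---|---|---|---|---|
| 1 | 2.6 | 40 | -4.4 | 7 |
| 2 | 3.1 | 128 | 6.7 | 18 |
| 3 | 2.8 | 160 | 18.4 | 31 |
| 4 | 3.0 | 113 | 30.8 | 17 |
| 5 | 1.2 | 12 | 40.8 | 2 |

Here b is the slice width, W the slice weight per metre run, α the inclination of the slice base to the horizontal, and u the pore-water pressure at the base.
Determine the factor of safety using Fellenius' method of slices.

Ordinary method of slices: FS = Σ[c'·Δl_i + (W_i cosα_i − u_i·Δl_i)·tanφ'] / Σ W_i sinα_i, with Δl_i = b_i / cosα_i.
Slice 1: Δl = 2.6/cos(-4.4°) = 2.608 m; N'_1 = 40·cos(-4.4°) − 7·2.608 = 21.6; c'Δl = 17.73; W sinα = -3.1
Slice 2: Δl = 3.1/cos6.7° = 3.121 m; N'_2 = 128·cos6.7° − 18·3.121 = 70.9; c'Δl = 21.22; W sinα = 14.9
Slice 3: Δl = 2.8/cos18.4° = 2.951 m; N'_3 = 160·cos18.4° − 31·2.951 = 60.3; c'Δl = 20.07; W sinα = 50.5
Slice 4: Δl = 3.0/cos30.8° = 3.493 m; N'_4 = 113·cos30.8° − 17·3.493 = 37.7; c'Δl = 23.75; W sinα = 57.9
Slice 5: Δl = 1.2/cos40.8° = 1.585 m; N'_5 = 12·cos40.8° − 2·1.585 = 5.9; c'Δl = 10.78; W sinα = 7.8
Σc'Δl = 93.6 kN/m; ΣN' = 196.5 kN/m; ΣW sinα = 128.1 kN/m
Resisting = 93.6 + 196.5·tan20.5° = 93.6 + 73.5 = 167.0 kN/m
FS = 167.0 / 128.1 = 1.304

FS = 1.30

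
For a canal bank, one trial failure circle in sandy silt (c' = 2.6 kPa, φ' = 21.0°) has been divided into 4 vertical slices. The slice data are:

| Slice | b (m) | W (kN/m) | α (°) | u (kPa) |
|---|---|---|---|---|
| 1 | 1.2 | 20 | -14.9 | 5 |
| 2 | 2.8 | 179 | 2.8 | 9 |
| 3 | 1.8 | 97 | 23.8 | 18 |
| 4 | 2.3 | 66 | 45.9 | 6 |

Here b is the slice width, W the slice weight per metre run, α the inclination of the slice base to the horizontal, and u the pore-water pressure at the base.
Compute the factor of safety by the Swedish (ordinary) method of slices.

FS = 1.32

Ordinary method of slices: FS = Σ[c'·Δl_i + (W_i cosα_i − u_i·Δl_i)·tanφ'] / Σ W_i sinα_i, with Δl_i = b_i / cosα_i.
Slice 1: Δl = 1.2/cos(-14.9°) = 1.242 m; N'_1 = 20·cos(-14.9°) − 5·1.242 = 13.1; c'Δl = 3.23; W sinα = -5.1
Slice 2: Δl = 2.8/cos2.8° = 2.803 m; N'_2 = 179·cos2.8° − 9·2.803 = 153.6; c'Δl = 7.29; W sinα = 8.7
Slice 3: Δl = 1.8/cos23.8° = 1.967 m; N'_3 = 97·cos23.8° − 18·1.967 = 53.3; c'Δl = 5.11; W sinα = 39.1
Slice 4: Δl = 2.3/cos45.9° = 3.305 m; N'_4 = 66·cos45.9° − 6·3.305 = 26.1; c'Δl = 8.59; W sinα = 47.4
Σc'Δl = 24.2 kN/m; ΣN' = 246.1 kN/m; ΣW sinα = 90.1 kN/m
Resisting = 24.2 + 246.1·tan21.0° = 24.2 + 94.5 = 118.7 kN/m
FS = 118.7 / 90.1 = 1.317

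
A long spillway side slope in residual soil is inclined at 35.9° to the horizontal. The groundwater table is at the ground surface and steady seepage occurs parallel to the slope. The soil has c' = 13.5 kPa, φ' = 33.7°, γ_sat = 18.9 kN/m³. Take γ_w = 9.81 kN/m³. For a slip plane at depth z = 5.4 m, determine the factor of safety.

FS = 0.72

With seepage parallel to the slope and the water table at the surface, the effective normal stress on the slip plane uses the buoyant unit weight γ' = γ_sat − γ_w while the driving shear stress uses γ_sat:
FS = [c' + γ' z cos²β tanφ'] / [γ_sat z sinβ cosβ]
γ' = 18.9 − 9.81 = 9.09 kN/m³
Numerator = 13.5 + 9.09·5.4·cos²35.9°·tan33.7° = 13.5 + 9.09·5.4·0.6562·0.6669 = 34.980 kPa
Denominator = 18.9·5.4·sin35.9°·cos35.9° = 18.9·5.4·0.5864·0.8100 = 48.477 kPa
FS = 34.980 / 48.477 = 0.722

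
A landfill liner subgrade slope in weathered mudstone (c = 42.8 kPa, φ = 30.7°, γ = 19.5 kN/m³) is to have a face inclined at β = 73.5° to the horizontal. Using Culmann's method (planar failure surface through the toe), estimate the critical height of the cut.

Culmann's analysis gives the critical failure plane at α_cr = (β + φ)/2 = (73.5 + 30.7)/2 = 52.1°, and the critical height
H_c = (4c/γ) · sinβ cosφ / [1 − cos(β − φ)]
    = (4·42.8/19.5) · sin73.5°·cos30.7° / [1 − cos(42.8°)]
    = 8.779 · 0.9588·0.8599 / [1 − 0.7337]
    = 8.779 · 0.8244 / 0.2663
    = 27.18 m

H_c = 27.18 m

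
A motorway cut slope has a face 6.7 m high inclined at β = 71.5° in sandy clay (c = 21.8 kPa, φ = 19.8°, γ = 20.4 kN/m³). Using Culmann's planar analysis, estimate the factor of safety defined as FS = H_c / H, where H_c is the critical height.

H_c = (4c/γ) · sinβ cosφ / [1 − cos(β − φ)]
    = (4·21.8/20.4) · sin71.5°·cos19.8° / [1 − cos51.7°]
    = 4.275 · 0.8923 / 0.3802 = 10.03 m
FS = H_c / H = 10.03 / 6.7 = 1.497

FS = 1.50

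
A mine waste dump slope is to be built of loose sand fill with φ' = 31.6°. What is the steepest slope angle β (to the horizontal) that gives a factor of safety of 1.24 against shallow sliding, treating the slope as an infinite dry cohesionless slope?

β = 26.4°

For an infinite dry cohesionless slope FS = tanφ'/tanβ, so tanβ = tanφ' / FS.
tanβ = tan31.6° / 1.24 = 0.6152 / 1.24 = 0.4961
β = arctan(0.4961) = 26.39°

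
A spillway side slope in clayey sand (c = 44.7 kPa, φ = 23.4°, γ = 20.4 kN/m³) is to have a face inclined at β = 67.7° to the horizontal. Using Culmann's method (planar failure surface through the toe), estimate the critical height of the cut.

Culmann's analysis gives the critical failure plane at α_cr = (β + φ)/2 = (67.7 + 23.4)/2 = 45.5°, and the critical height
H_c = (4c/γ) · sinβ cosφ / [1 − cos(β − φ)]
    = (4·44.7/20.4) · sin67.7°·cos23.4° / [1 − cos(44.3°)]
    = 8.765 · 0.9252·0.9178 / [1 − 0.7157]
    = 8.765 · 0.8491 / 0.2843
    = 26.18 m

H_c = 26.18 m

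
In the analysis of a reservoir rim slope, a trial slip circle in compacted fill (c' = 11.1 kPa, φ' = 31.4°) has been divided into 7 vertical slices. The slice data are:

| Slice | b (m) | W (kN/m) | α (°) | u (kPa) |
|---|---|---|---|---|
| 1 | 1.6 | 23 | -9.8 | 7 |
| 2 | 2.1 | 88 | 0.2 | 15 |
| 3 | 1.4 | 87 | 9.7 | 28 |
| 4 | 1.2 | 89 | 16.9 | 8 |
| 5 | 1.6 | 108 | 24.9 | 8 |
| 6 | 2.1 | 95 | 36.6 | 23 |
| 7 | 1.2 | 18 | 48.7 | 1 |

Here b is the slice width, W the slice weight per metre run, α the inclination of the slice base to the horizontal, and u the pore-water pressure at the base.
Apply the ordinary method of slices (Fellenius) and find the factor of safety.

FS = 2.11

Ordinary method of slices: FS = Σ[c'·Δl_i + (W_i cosα_i − u_i·Δl_i)·tanφ'] / Σ W_i sinα_i, with Δl_i = b_i / cosα_i.
Slice 1: Δl = 1.6/cos(-9.8°) = 1.624 m; N'_1 = 23·cos(-9.8°) − 7·1.624 = 11.3; c'Δl = 18.02; W sinα = -3.9
Slice 2: Δl = 2.1/cos0.2° = 2.100 m; N'_2 = 88·cos0.2° − 15·2.100 = 56.5; c'Δl = 23.31; W sinα = 0.3
Slice 3: Δl = 1.4/cos9.7° = 1.420 m; N'_3 = 87·cos9.7° − 28·1.420 = 46.0; c'Δl = 15.77; W sinα = 14.7
Slice 4: Δl = 1.2/cos16.9° = 1.254 m; N'_4 = 89·cos16.9° − 8·1.254 = 75.1; c'Δl = 13.92; W sinα = 25.9
Slice 5: Δl = 1.6/cos24.9° = 1.764 m; N'_5 = 108·cos24.9° − 8·1.764 = 83.8; c'Δl = 19.58; W sinα = 45.5
Slice 6: Δl = 2.1/cos36.6° = 2.616 m; N'_6 = 95·cos36.6° − 23·2.616 = 16.1; c'Δl = 29.04; W sinα = 56.6
Slice 7: Δl = 1.2/cos48.7° = 1.818 m; N'_7 = 18·cos48.7° − 1·1.818 = 10.1; c'Δl = 20.18; W sinα = 13.5
Σc'Δl = 139.8 kN/m; ΣN' = 298.9 kN/m; ΣW sinα = 152.6 kN/m
Resisting = 139.8 + 298.9·tan31.4° = 139.8 + 182.5 = 322.3 kN/m
FS = 322.3 / 152.6 = 2.112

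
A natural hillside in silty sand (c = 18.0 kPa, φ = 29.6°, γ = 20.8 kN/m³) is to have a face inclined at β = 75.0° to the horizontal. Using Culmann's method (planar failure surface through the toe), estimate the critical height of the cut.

H_c = 9.76 m

Culmann's analysis gives the critical failure plane at α_cr = (β + φ)/2 = (75.0 + 29.6)/2 = 52.3°, and the critical height
H_c = (4c/γ) · sinβ cosφ / [1 − cos(β − φ)]
    = (4·18.0/20.8) · sin75.0°·cos29.6° / [1 − cos(45.4°)]
    = 3.462 · 0.9659·0.8695 / [1 − 0.7022]
    = 3.462 · 0.8399 / 0.2978
    = 9.76 m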